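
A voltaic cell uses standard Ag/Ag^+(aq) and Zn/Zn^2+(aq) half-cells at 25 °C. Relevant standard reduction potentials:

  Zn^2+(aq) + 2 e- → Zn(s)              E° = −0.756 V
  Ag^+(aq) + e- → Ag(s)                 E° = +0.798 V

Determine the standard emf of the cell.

+1.554 V

Of the two couples in this cell, the one with the more positive reduction potential is reduced at the cathode: here that is Ag⁺/Ag (+0.798 V); Zn²⁺/Zn (−0.756 V) is the anode.
E°cell = E°(cathode) − E°(anode) = +0.798 − (−0.756) = +1.554 V.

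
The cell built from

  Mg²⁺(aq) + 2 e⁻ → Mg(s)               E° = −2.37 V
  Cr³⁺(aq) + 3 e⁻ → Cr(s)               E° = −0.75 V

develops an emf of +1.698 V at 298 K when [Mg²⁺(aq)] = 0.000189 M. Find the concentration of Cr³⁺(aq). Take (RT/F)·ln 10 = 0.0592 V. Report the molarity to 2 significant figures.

With Cr³⁺/Cr at the cathode and Mg²⁺/Mg at the anode, E°cell = −0.75 − (−2.37) = +1.62 V (n = 6).
Rearranging E = E° − (0.0592/n)·log Q gives log Q = 6(+1.62 − (+1.698))/0.0592 = −7.905.
The balanced reaction is 2 Cr³⁺(aq) + 3 Mg(s) → 2 Cr(s) + 3 Mg²⁺(aq), so Q = [Mg²⁺(aq)]^3 / [Cr³⁺(aq)]^2.
Substituting the known concentrations and solving, log [Cr³⁺(aq)] = −1.633 and [Cr³⁺(aq)] = 0.023 M.

0.023 M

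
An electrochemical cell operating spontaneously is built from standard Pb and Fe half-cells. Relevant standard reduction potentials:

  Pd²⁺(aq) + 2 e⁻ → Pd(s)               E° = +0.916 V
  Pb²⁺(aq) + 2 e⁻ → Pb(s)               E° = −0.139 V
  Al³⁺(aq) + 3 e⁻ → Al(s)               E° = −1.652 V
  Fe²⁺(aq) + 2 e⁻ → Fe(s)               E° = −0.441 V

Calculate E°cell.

+0.302 V

The Pb²⁺/Pb couple has the higher E°, so Pb ion is reduced (cathode) and Fe is oxidized (anode).
E°cell = E°(cathode) − E°(anode) = −0.139 − (−0.441) = +0.302 V.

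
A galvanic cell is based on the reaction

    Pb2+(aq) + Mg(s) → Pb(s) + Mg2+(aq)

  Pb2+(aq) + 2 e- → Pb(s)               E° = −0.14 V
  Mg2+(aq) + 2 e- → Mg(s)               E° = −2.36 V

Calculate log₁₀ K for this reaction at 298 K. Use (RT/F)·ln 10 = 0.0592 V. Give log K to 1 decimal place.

log K = 75.0

The Pb²⁺/Pb couple is reduced (cathode); E°cell = −0.14 − (−2.36) = +2.22 V with n = 2.
At equilibrium E = 0, so log K = nE°cell / 0.0592 = (2)(+2.22) / 0.0592 = 75.0.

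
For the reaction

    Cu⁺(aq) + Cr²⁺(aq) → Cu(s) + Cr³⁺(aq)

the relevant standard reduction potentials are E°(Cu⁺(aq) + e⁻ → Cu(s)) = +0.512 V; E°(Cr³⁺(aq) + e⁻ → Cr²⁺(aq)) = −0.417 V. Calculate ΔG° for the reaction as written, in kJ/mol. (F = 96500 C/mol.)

−89.6 kJ/mol

In the reaction as written Cu⁺(aq) is reduced, so the Cu⁺/Cu couple is the cathode and Cr³⁺/Cr²⁺ is the anode.
E°cell = +0.512 − (−0.417) = +0.929 V; balancing electrons gives n = 1.
ΔG° = −nFE°cell = −(1)(96500)(+0.929) J/mol = −89.6 kJ/mol.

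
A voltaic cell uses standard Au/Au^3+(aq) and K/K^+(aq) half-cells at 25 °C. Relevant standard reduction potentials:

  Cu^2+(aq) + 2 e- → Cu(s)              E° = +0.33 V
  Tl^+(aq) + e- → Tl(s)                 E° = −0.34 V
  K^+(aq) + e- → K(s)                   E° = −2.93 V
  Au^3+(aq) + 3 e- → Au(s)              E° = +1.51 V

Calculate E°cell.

+4.44 V

The Au³⁺/Au couple has the higher E°, so Au ion is reduced (cathode) and K is oxidized (anode).
E°cell = E°(cathode) − E°(anode) = +1.51 − (−2.93) = +4.44 V.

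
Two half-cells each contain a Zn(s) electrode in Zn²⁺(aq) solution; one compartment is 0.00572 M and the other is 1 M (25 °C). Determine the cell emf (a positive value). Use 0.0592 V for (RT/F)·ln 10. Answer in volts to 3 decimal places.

For a concentration cell E°cell = 0, since both electrodes use the same couple.
The compartment with the higher Zn²⁺(aq) concentration (1 M) acts as the cathode; ions are reduced there and produced at the dilute (0.00572 M) anode.
With n = 2, Ecell = −(0.0592/2)·log([dilute]/[conc]) = −(0.0592/2)·log(0.00572/1) = +0.066 V.

0.066 V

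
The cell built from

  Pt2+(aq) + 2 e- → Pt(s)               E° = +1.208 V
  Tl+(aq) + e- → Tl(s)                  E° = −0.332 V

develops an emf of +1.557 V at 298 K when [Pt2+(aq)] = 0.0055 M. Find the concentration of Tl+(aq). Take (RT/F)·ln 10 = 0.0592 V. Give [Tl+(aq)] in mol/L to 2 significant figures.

With Pt²⁺/Pt at the cathode and Tl⁺/Tl at the anode, E°cell = +1.208 − (−0.332) = +1.540 V (n = 2).
From the Nernst equation, log Q = n(E° − E)/0.0592 = 2·(+1.540 − (+1.557))/0.0592 = −0.574.
For Pt2+(aq) + 2 Tl(s) → Pt(s) + 2 Tl+(aq), the reaction quotient is Q = [Tl+(aq)]^2 / [Pt2+(aq)].
Solving for the unknown gives log [Tl+(aq)] = −1.417, so [Tl+(aq)] ≈ 0.038 M.

0.038 M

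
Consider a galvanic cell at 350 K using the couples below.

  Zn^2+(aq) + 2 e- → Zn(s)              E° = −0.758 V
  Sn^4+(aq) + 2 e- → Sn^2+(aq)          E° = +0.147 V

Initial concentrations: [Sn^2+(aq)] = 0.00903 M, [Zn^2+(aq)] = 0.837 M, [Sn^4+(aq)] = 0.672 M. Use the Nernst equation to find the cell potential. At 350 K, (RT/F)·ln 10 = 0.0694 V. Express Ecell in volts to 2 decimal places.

Sn⁴⁺/Sn²⁺ is reduced (cathode, E° = +0.147 V) and Zn²⁺/Zn is oxidized (anode).
The standard potential is +0.147 − (−0.758) = +0.905 V and the balanced reaction transfers n = 2 electrons.
Balancing gives Sn^4+(aq) + Zn(s) → Sn^2+(aq) + Zn^2+(aq); hence Q = ([Sn^2+(aq)]·[Zn^2+(aq)]) / [Sn^4+(aq)] = 0.0112 (log Q = −1.949).
Applying E = E° − (RT ln10/nF)·log Q gives +0.905 − (0.0694/2)(−1.949) = +0.97 V.

+0.97 V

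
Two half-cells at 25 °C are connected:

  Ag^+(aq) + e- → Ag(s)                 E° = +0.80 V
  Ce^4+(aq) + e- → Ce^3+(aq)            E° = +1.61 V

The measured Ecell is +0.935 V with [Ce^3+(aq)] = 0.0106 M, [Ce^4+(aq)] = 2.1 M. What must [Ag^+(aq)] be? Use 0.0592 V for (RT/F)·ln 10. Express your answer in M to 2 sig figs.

1.5 M

With Ce⁴⁺/Ce³⁺ at the cathode and Ag⁺/Ag at the anode, E°cell = +1.61 − (+0.80) = +0.81 V (n = 1).
Since E = E° − (0.0592/n)·log Q, log Q = n(E° − E)/0.0592 = −2.111.
For Ce^4+(aq) + Ag(s) → Ce^3+(aq) + Ag^+(aq), the reaction quotient is Q = ([Ce^3+(aq)]·[Ag^+(aq)]) / [Ce^4+(aq)].
Isolating [Ag^+(aq)] in Q = 10^{−2.111} yields log [Ag^+(aq)] = 0.186, i.e. 1.5 M.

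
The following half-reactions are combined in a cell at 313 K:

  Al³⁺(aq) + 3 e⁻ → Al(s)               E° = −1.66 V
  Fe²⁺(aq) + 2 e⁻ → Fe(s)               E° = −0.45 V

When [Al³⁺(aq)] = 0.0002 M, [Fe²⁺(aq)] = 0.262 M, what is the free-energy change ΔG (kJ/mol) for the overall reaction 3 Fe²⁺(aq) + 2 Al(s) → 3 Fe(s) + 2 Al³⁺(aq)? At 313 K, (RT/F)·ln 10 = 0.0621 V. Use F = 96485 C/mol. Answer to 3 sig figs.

−734 kJ/mol

The standard cell potential is −0.45 − (−1.66) = +1.21 V, with n = 6 electrons in the balanced equation.
The reaction quotient is [Al³⁺(aq)]^2 / [Fe²⁺(aq)]^3 = 2.22×10^−6; by Nernst, E = +1.21 − (0.0621/6)(−5.653) = +1.2685 V.
ΔG = −nFE = −(6)(96485)(+1.2685) J/mol = −734 kJ/mol.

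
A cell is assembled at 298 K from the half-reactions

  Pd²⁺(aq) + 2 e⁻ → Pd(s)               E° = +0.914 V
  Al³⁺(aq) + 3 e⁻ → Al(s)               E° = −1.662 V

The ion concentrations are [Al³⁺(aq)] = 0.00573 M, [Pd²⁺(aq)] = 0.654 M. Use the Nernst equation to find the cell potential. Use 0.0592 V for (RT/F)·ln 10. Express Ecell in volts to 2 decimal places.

+2.61 V

Since E°(Pd²⁺/Pd) > E°(Al³⁺/Al), Pd²⁺/Pd serves as the cathode.
E°cell = E°cat − E°an = +0.914 − (−1.662) = +2.576 V; n = 6.
The balanced reaction is 3 Pd²⁺(aq) + 2 Al(s) → 3 Pd(s) + 2 Al³⁺(aq), so Q = [Al³⁺(aq)]^2 / [Pd²⁺(aq)]^3 = 0.000117 and log Q = −3.930.
By the Nernst equation, E = +2.576 − (0.0592/6)·(−3.930) = +2.61 V.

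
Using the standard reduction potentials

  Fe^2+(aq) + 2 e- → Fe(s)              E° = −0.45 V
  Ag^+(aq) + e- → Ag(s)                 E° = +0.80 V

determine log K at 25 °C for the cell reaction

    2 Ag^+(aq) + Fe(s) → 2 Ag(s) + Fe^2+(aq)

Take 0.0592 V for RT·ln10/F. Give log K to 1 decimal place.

The Ag⁺/Ag couple is reduced (cathode); E°cell = +0.80 − (−0.45) = +1.25 V with n = 2.
At equilibrium E = 0, so log K = nE°cell / 0.0592 = (2)(+1.25) / 0.0592 = 42.2.

log K = 42.2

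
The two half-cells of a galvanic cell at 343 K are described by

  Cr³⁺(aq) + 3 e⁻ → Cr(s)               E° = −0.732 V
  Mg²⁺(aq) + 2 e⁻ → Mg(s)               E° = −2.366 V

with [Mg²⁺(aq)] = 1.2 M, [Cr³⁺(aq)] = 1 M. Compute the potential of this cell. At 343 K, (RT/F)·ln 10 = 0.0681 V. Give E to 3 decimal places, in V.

+1.631 V

The Cr³⁺/Cr couple has the more positive E°, so it is the cathode; Mg²⁺/Mg is the anode.
The standard potential is −0.732 − (−2.366) = +1.634 V and the balanced reaction transfers n = 6 electrons.
The balanced reaction is 2 Cr³⁺(aq) + 3 Mg(s) → 2 Cr(s) + 3 Mg²⁺(aq), so Q = [Mg²⁺(aq)]^3 / [Cr³⁺(aq)]^2 = 1.73 and log Q = 0.238.
By the Nernst equation, E = +1.634 − (0.0681/6)·(0.238) = +1.631 V.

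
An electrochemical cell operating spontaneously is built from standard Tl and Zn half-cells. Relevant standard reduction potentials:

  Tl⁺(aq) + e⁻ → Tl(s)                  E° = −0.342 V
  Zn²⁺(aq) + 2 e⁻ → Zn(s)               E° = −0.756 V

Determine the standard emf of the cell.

+0.414 V

Of the two couples in this cell, the one with the more positive reduction potential is reduced at the cathode: here that is Tl⁺/Tl (−0.342 V); Zn²⁺/Zn (−0.756 V) is the anode.
E°cell = E°(cathode) − E°(anode) = −0.342 − (−0.756) = +0.414 V.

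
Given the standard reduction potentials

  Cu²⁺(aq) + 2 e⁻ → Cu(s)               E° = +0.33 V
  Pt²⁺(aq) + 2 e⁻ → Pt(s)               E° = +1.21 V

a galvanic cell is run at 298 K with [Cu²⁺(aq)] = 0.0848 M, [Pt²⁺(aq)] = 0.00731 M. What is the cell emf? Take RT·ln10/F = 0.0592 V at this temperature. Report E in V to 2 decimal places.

Since E°(Pt²⁺/Pt) > E°(Cu²⁺/Cu), Pt²⁺/Pt serves as the cathode.
E°cell = E°cat − E°an = +1.21 − (+0.33) = +0.88 V; n = 2.
The balanced reaction is Pt²⁺(aq) + Cu(s) → Pt(s) + Cu²⁺(aq), so Q = [Cu²⁺(aq)] / [Pt²⁺(aq)] = 11.6 and log Q = 1.064.
E = E° − (0.0592/n)·log Q = +0.88 − (0.0592/2)(1.064) = +0.85 V.

+0.85 V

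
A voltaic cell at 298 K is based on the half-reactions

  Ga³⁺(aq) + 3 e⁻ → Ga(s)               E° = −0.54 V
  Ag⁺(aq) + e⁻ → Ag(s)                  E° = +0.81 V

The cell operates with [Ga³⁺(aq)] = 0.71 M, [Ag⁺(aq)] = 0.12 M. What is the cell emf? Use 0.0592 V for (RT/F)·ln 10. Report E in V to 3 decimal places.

Since E°(Ag⁺/Ag) > E°(Ga³⁺/Ga), Ag⁺/Ag serves as the cathode.
E°cell = +0.81 − (−0.54) = +1.35 V, with n = 3 electrons transferred.
For the overall reaction 3 Ag⁺(aq) + Ga(s) → 3 Ag(s) + Ga³⁺(aq), Q = [Ga³⁺(aq)] / [Ag⁺(aq)]^3 = 411, giving log Q = 2.614.
E = E° − (0.0592/n)·log Q = +1.35 − (0.0592/3)(2.614) = +1.298 V.

+1.298 V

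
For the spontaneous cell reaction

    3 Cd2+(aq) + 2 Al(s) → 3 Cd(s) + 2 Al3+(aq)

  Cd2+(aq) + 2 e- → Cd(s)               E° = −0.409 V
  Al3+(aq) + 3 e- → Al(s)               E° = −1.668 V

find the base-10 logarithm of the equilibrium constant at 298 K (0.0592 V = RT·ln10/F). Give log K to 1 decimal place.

log K = 127.6

The Cd²⁺/Cd couple is reduced (cathode); E°cell = −0.409 − (−1.668) = +1.259 V with n = 6.
At equilibrium E = 0, so log K = nE°cell / 0.0592 = (6)(+1.259) / 0.0592 = 127.6.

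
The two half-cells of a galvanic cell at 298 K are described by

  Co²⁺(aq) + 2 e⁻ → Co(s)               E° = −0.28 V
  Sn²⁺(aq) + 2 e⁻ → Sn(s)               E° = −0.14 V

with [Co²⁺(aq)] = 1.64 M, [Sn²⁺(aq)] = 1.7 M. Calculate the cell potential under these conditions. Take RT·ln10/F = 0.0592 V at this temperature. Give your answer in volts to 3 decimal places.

+0.140 V

Sn²⁺/Sn is reduced (cathode, E° = −0.14 V) and Co²⁺/Co is oxidized (anode).
E°cell = E°cat − E°an = −0.14 − (−0.28) = +0.14 V; n = 2.
For the overall reaction Sn²⁺(aq) + Co(s) → Sn(s) + Co²⁺(aq), Q = [Co²⁺(aq)] / [Sn²⁺(aq)] = 0.965, giving log Q = −0.016.
By the Nernst equation, E = +0.14 − (0.0592/2)·(−0.016) = +0.140 V.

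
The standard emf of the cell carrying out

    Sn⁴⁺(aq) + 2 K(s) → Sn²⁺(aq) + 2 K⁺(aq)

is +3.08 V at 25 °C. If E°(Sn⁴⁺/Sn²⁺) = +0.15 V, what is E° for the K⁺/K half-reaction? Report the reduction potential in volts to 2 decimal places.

−2.93 V

In the reaction as written the Sn⁴⁺/Sn²⁺ couple is reduced (cathode) and K⁺/K is oxidized (anode), so E°cell = E°(Sn⁴⁺/Sn²⁺) − E°(K⁺/K).
E°(K⁺/K) = E°(cathode) − E°cell = +0.15 − (+3.08) = −2.93 V.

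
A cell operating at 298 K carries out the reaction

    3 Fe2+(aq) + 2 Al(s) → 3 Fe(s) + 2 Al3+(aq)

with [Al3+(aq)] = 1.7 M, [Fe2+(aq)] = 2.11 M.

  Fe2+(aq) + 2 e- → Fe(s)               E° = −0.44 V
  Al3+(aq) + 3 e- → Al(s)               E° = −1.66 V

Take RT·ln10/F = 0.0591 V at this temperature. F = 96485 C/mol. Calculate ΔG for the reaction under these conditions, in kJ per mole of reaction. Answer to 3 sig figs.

E°cell = −0.44 − (−1.66) = +1.22 V; the balanced reaction transfers n = 6 electrons.
The reaction quotient is [Al3+(aq)]^2 / [Fe2+(aq)]^3 = 0.308; by Nernst, E = +1.22 − (0.0591/6)(−0.512) = +1.2250 V.
Finally ΔG = −nFE = −(6)(96485 C/mol)(+1.2250 V) = −709 kJ/mol.

−709 kJ/mol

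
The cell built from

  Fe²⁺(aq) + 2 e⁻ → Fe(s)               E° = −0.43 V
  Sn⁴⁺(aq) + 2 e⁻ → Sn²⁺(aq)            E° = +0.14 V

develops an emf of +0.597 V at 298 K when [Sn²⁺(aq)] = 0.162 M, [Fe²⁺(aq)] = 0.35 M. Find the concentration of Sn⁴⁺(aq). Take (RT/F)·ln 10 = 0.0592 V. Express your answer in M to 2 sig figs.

0.46 M

The Sn⁴⁺/Sn²⁺ couple has the larger reduction potential, so it is the cathode: E°cell = +0.14 − (−0.43) = +0.57 V and n = 2.
Since E = E° − (0.0592/n)·log Q, log Q = n(E° − E)/0.0592 = −0.912.
For Sn⁴⁺(aq) + Fe(s) → Sn²⁺(aq) + Fe²⁺(aq), the reaction quotient is Q = ([Sn²⁺(aq)]·[Fe²⁺(aq)]) / [Sn⁴⁺(aq)].
Substituting the known concentrations and solving, log [Sn⁴⁺(aq)] = −0.334 and [Sn⁴⁺(aq)] = 0.46 M.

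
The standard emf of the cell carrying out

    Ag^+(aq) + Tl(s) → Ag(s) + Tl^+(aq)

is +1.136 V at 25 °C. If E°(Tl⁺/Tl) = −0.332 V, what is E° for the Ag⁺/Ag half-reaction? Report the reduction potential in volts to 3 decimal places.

In the reaction as written the Ag⁺/Ag couple is reduced (cathode) and Tl⁺/Tl is oxidized (anode), so E°cell = E°(Ag⁺/Ag) − E°(Tl⁺/Tl).
E°(Ag⁺/Ag) = E°cell + E°(anode) = +1.136 + (−0.332) = +0.804 V.

+0.804 V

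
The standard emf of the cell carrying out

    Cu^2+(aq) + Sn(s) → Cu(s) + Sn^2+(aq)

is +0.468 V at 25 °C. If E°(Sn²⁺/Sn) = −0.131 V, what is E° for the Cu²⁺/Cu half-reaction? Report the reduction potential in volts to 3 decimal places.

In the reaction as written the Cu²⁺/Cu couple is reduced (cathode) and Sn²⁺/Sn is oxidized (anode), so E°cell = E°(Cu²⁺/Cu) − E°(Sn²⁺/Sn).
E°(Cu²⁺/Cu) = E°cell + E°(anode) = +0.468 + (−0.131) = +0.337 V.

+0.337 V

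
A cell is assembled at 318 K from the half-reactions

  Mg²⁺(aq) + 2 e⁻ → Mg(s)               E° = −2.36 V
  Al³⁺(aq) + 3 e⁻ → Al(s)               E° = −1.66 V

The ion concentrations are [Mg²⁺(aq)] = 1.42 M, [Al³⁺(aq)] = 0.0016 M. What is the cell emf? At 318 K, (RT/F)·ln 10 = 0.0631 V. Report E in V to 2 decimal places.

+0.64 V

Al³⁺/Al is reduced (cathode, E° = −1.66 V) and Mg²⁺/Mg is oxidized (anode).
E°cell = E°cat − E°an = −1.66 − (−2.36) = +0.70 V; n = 6.
The balanced reaction is 2 Al³⁺(aq) + 3 Mg(s) → 2 Al(s) + 3 Mg²⁺(aq), so Q = [Mg²⁺(aq)]^3 / [Al³⁺(aq)]^2 = 1.12×10^6 and log Q = 6.049.
By the Nernst equation, E = +0.70 − (0.0631/6)·(6.049) = +0.64 V.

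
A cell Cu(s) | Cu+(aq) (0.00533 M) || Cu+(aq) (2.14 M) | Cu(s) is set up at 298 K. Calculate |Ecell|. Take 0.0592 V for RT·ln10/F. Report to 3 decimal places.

For a concentration cell E°cell = 0, since both electrodes use the same couple.
The compartment with the higher Cu+(aq) concentration (2.14 M) acts as the cathode; ions are reduced there and produced at the dilute (0.00533 M) anode.
With n = 1, Ecell = −(0.0592/1)·log([dilute]/[conc]) = −(0.0592/1)·log(0.00533/2.14) = +0.154 V.

0.154 V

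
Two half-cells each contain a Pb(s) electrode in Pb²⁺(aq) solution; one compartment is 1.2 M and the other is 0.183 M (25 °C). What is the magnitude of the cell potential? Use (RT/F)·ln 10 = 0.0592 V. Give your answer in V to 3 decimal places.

For a concentration cell E°cell = 0, since both electrodes use the same couple.
The compartment with the higher Pb²⁺(aq) concentration (1.2 M) acts as the cathode; ions are reduced there and produced at the dilute (0.183 M) anode.
With n = 2, Ecell = −(0.0592/2)·log([dilute]/[conc]) = −(0.0592/2)·log(0.183/1.2) = +0.024 V.

0.024 V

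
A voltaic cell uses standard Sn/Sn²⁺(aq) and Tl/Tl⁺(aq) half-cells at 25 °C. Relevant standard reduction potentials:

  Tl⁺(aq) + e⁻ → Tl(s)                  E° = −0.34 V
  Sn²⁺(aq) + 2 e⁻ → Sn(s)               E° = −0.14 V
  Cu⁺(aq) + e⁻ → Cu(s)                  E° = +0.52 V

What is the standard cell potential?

+0.20 V

The Sn²⁺/Sn couple has the higher E°, so Sn ion is reduced (cathode) and Tl is oxidized (anode).
E°cell = E°(cathode) − E°(anode) = −0.14 − (−0.34) = +0.20 V.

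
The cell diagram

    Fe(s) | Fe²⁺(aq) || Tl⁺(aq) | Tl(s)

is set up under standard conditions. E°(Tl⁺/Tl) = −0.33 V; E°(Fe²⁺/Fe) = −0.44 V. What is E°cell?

By convention the left-hand electrode in cell notation is the anode (oxidation) and the right-hand electrode is the cathode (reduction).
E°cell = E°(right) − E°(left) = −0.33 − (−0.44) = +0.11 V.

+0.11 V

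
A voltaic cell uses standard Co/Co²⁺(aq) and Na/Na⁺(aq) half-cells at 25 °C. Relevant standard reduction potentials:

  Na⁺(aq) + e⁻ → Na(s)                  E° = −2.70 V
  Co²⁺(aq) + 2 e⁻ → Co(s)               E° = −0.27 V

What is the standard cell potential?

+2.43 V

Of the two couples in this cell, the one with the more positive reduction potential is reduced at the cathode: here that is Co²⁺/Co (−0.27 V); Na⁺/Na (−2.70 V) is the anode.
E°cell = E°(cathode) − E°(anode) = −0.27 − (−2.70) = +2.43 V.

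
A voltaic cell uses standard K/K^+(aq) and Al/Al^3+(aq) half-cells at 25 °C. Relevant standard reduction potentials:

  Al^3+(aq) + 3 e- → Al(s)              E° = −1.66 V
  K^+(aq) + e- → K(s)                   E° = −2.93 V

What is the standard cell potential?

+1.27 V

The Al³⁺/Al couple has the higher E°, so Al ion is reduced (cathode) and K is oxidized (anode).
E°cell = E°(cathode) − E°(anode) = −1.66 − (−2.93) = +1.27 V.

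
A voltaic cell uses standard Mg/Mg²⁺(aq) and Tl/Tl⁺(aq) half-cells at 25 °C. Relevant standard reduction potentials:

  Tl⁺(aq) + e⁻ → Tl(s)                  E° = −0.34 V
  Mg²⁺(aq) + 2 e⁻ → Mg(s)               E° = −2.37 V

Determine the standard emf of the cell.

Of the two couples in this cell, the one with the more positive reduction potential is reduced at the cathode: here that is Tl⁺/Tl (−0.34 V); Mg²⁺/Mg (−2.37 V) is the anode.
E°cell = E°(cathode) − E°(anode) = −0.34 − (−2.37) = +2.03 V.

+2.03 V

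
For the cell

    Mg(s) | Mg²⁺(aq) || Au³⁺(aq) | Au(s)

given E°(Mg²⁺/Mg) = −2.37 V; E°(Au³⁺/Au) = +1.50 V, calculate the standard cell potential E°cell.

By convention the left-hand electrode in cell notation is the anode (oxidation) and the right-hand electrode is the cathode (reduction).
E°cell = E°(right) − E°(left) = +1.50 − (−2.37) = +3.87 V.

+3.87 V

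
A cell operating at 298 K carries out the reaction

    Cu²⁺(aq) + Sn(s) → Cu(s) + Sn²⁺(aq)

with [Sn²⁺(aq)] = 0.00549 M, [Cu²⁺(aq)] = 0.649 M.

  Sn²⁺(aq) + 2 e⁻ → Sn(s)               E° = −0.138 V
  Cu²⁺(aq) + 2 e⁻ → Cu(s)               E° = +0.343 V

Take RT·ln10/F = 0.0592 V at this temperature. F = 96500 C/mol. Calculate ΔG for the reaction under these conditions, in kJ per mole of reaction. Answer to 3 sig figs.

With Cu²⁺/Cu reduced at the cathode, E°cell = +0.343 − (−0.138) = +0.481 V and n = 2.
The reaction quotient is [Sn²⁺(aq)] / [Cu²⁺(aq)] = 0.00846; by Nernst, E = +0.481 − (0.0592/2)(−2.073) = +0.5424 V.
Then ΔG = −nFE = −2 × 96500 × +0.5424 J/mol = −105 kJ/mol.

−105 kJ/mol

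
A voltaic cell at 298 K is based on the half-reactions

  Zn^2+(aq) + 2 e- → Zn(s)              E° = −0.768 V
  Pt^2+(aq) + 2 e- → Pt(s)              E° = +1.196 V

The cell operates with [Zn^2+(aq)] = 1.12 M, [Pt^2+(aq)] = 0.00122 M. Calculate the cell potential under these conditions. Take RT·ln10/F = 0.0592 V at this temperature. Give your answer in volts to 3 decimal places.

Pt²⁺/Pt is reduced (cathode, E° = +1.196 V) and Zn²⁺/Zn is oxidized (anode).
E°cell = +1.196 − (−0.768) = +1.964 V, with n = 2 electrons transferred.
The balanced reaction is Pt^2+(aq) + Zn(s) → Pt(s) + Zn^2+(aq), so Q = [Zn^2+(aq)] / [Pt^2+(aq)] = 918 and log Q = 2.963.
By the Nernst equation, E = +1.964 − (0.0592/2)·(2.963) = +1.876 V.

+1.876 V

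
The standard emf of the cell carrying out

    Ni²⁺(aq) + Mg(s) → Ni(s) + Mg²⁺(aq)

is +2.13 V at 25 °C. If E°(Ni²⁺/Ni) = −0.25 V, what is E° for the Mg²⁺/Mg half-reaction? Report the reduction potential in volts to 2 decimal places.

In the reaction as written the Ni²⁺/Ni couple is reduced (cathode) and Mg²⁺/Mg is oxidized (anode), so E°cell = E°(Ni²⁺/Ni) − E°(Mg²⁺/Mg).
E°(Mg²⁺/Mg) = E°(cathode) − E°cell = −0.25 − (+2.13) = −2.38 V.

−2.38 V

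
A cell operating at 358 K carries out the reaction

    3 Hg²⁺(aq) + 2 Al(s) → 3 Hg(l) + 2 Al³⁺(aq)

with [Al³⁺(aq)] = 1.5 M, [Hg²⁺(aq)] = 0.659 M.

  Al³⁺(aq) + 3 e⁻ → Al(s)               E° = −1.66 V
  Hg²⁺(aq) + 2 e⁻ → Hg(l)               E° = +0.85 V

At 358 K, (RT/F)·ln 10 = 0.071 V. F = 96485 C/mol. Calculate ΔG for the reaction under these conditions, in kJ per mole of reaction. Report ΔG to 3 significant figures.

−1450 kJ/mol

The standard cell potential is +0.85 − (−1.66) = +2.51 V, with n = 6 electrons in the balanced equation.
Here Q = [Al³⁺(aq)]^2 / [Hg²⁺(aq)]^3 = 7.86 (log Q = 0.896), giving E = +2.51 − (0.071/6)·(0.896) = +2.4994 V.
Then ΔG = −nFE = −6 × 96485 × +2.4994 J/mol = −1450 kJ/mol.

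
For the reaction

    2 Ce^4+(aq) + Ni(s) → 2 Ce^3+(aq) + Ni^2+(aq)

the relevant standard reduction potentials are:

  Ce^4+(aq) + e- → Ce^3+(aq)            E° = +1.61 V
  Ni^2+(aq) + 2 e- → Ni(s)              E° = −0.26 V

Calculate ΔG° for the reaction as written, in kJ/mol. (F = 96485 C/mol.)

In the reaction as written Ce^4+(aq) is reduced, so the Ce⁴⁺/Ce³⁺ couple is the cathode and Ni²⁺/Ni is the anode.
E°cell = +1.61 − (−0.26) = +1.87 V; balancing electrons gives n = 2.
ΔG° = −nFE°cell = −(2)(96485)(+1.87) J/mol = −361 kJ/mol.

−361 kJ/mol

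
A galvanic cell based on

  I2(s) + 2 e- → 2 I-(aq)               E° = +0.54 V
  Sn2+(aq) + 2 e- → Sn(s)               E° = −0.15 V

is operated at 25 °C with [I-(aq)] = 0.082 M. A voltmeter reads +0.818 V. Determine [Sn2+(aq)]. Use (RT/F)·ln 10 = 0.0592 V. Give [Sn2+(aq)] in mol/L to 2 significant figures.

0.0070 M

I₂/I⁻ is the cathode (higher E°); E°cell = +0.54 − (−0.15) = +0.69 V with n = 2.
Since E = E° − (0.0592/n)·log Q, log Q = n(E° − E)/0.0592 = −4.324.
For I2(s) + Sn(s) → 2 I-(aq) + Sn2+(aq), the reaction quotient is Q = [I-(aq)]^2·[Sn2+(aq)].
Substituting the known concentrations and solving, log [Sn2+(aq)] = −2.152 and [Sn2+(aq)] = 0.0070 M.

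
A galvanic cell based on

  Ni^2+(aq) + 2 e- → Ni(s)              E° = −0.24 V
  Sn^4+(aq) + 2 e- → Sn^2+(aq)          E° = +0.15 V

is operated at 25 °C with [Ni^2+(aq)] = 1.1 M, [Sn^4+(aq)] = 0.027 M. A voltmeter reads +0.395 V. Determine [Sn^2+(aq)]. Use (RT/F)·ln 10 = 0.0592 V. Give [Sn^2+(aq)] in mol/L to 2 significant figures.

Sn⁴⁺/Sn²⁺ is the cathode (higher E°); E°cell = +0.15 − (−0.24) = +0.39 V with n = 2.
Since E = E° − (0.0592/n)·log Q, log Q = n(E° − E)/0.0592 = −0.169.
Balancing electrons gives Sn^4+(aq) + Ni(s) → Sn^2+(aq) + Ni^2+(aq); thus Q = ([Sn^2+(aq)]·[Ni^2+(aq)]) / [Sn^4+(aq)].
Isolating [Sn^2+(aq)] in Q = 10^{−0.169} yields log [Sn^2+(aq)] = −1.779, i.e. 0.017 M.

0.017 M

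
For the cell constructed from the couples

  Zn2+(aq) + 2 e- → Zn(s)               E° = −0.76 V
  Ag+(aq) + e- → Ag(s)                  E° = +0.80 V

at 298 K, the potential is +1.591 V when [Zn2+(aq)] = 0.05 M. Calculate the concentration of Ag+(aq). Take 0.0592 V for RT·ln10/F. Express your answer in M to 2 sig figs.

0.75 M

The Ag⁺/Ag couple has the larger reduction potential, so it is the cathode: E°cell = +0.80 − (−0.76) = +1.56 V and n = 2.
From the Nernst equation, log Q = n(E° − E)/0.0592 = 2·(+1.56 − (+1.591))/0.0592 = −1.047.
The balanced reaction is 2 Ag+(aq) + Zn(s) → 2 Ag(s) + Zn2+(aq), so Q = [Zn2+(aq)] / [Ag+(aq)]^2.
Solving for the unknown gives log [Ag+(aq)] = −0.127, so [Ag+(aq)] ≈ 0.75 M.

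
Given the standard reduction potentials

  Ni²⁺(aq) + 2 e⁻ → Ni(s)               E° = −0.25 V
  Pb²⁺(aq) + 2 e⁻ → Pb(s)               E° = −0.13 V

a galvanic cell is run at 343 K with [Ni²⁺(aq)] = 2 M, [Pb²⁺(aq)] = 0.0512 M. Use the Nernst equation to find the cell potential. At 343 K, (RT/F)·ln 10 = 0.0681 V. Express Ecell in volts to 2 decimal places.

Since E°(Pb²⁺/Pb) > E°(Ni²⁺/Ni), Pb²⁺/Pb serves as the cathode.
E°cell = −0.13 − (−0.25) = +0.12 V, with n = 2 electrons transferred.
The balanced reaction is Pb²⁺(aq) + Ni(s) → Pb(s) + Ni²⁺(aq), so Q = [Ni²⁺(aq)] / [Pb²⁺(aq)] = 39.1 and log Q = 1.592.
E = E° − (0.0681/n)·log Q = +0.12 − (0.0681/2)(1.592) = +0.07 V.

+0.07 V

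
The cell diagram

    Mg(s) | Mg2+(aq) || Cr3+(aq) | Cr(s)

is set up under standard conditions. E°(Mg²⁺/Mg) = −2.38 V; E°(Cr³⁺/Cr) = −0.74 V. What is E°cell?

By convention the left-hand electrode in cell notation is the anode (oxidation) and the right-hand electrode is the cathode (reduction).
E°cell = E°(right) − E°(left) = −0.74 − (−2.38) = +1.64 V.

+1.64 V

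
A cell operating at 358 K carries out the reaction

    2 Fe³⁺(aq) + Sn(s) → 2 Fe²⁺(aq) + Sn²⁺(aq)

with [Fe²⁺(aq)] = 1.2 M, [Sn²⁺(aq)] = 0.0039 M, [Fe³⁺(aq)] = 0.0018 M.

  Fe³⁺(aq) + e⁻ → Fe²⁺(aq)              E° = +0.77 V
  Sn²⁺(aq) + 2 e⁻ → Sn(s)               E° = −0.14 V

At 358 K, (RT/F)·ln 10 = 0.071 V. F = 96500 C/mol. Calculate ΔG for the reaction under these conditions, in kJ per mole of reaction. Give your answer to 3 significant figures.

The standard cell potential is +0.77 − (−0.14) = +0.91 V, with n = 2 electrons in the balanced equation.
Here Q = ([Fe²⁺(aq)]^2·[Sn²⁺(aq)]) / [Fe³⁺(aq)]^2 = 1.73×10^3 (log Q = 3.239), giving E = +0.91 − (0.071/2)·(3.239) = +0.7950 V.
Then ΔG = −nFE = −2 × 96500 × +0.7950 J/mol = −153 kJ/mol.

−153 kJ/mol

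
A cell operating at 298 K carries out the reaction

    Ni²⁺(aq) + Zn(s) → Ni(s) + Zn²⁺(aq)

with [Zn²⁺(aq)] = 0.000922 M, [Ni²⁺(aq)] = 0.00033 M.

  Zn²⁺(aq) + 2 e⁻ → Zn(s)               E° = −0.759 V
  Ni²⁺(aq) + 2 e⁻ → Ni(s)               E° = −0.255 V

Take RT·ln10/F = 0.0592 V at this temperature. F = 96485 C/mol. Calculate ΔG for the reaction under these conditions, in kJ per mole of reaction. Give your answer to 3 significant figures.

The standard cell potential is −0.255 − (−0.759) = +0.504 V, with n = 2 electrons in the balanced equation.
The reaction quotient is [Zn²⁺(aq)] / [Ni²⁺(aq)] = 2.79; by Nernst, E = +0.504 − (0.0592/2)(0.446) = +0.4908 V.
Finally ΔG = −nFE = −(2)(96485 C/mol)(+0.4908 V) = −94.7 kJ/mol.

−94.7 kJ/mol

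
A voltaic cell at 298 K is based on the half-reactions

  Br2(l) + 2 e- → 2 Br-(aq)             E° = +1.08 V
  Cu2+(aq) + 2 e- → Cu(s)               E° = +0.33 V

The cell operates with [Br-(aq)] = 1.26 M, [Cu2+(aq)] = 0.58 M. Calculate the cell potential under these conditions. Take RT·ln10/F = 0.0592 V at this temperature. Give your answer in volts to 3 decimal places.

The Br₂/Br⁻ couple has the more positive E°, so it is the cathode; Cu²⁺/Cu is the anode.
The standard potential is +1.08 − (+0.33) = +0.75 V and the balanced reaction transfers n = 2 electrons.
The balanced reaction is Br2(l) + Cu(s) → 2 Br-(aq) + Cu2+(aq), so Q = [Br-(aq)]^2·[Cu2+(aq)] = 0.921 and log Q = −0.036.
Applying E = E° − (RT ln10/nF)·log Q gives +0.75 − (0.0592/2)(−0.036) = +0.751 V.

+0.751 V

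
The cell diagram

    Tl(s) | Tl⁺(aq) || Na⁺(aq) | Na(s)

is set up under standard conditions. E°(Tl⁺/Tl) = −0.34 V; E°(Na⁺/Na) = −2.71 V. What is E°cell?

−2.37 V

By convention the left-hand electrode in cell notation is the anode (oxidation) and the right-hand electrode is the cathode (reduction).
E°cell = E°(right) − E°(left) = −2.71 − (−0.34) = −2.37 V.
The negative sign shows that, as written, the cell would require an external voltage to drive the reaction.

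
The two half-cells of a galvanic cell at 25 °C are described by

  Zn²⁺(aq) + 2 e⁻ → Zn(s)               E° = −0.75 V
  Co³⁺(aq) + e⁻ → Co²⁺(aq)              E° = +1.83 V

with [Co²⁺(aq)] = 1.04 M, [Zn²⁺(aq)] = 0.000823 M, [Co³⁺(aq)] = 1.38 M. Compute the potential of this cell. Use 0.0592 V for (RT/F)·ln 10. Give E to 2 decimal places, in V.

+2.68 V

The Co³⁺/Co²⁺ couple has the more positive E°, so it is the cathode; Zn²⁺/Zn is the anode.
E°cell = E°cat − E°an = +1.83 − (−0.75) = +2.58 V; n = 2.
For the overall reaction 2 Co³⁺(aq) + Zn(s) → 2 Co²⁺(aq) + Zn²⁺(aq), Q = ([Co²⁺(aq)]^2·[Zn²⁺(aq)]) / [Co³⁺(aq)]^2 = 0.000467, giving log Q = −3.330.
E = E° − (0.0592/n)·log Q = +2.58 − (0.0592/2)(−3.330) = +2.68 V.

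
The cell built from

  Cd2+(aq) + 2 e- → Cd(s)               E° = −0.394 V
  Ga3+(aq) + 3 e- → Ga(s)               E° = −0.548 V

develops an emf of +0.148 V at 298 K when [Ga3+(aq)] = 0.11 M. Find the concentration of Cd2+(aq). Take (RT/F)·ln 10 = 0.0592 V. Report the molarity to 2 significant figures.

The Cd²⁺/Cd couple has the larger reduction potential, so it is the cathode: E°cell = −0.394 − (−0.548) = +0.154 V and n = 6.
Since E = E° − (0.0592/n)·log Q, log Q = n(E° − E)/0.0592 = 0.608.
For 3 Cd2+(aq) + 2 Ga(s) → 3 Cd(s) + 2 Ga3+(aq), the reaction quotient is Q = [Ga3+(aq)]^2 / [Cd2+(aq)]^3.
Substituting the known concentrations and solving, log [Cd2+(aq)] = −0.842 and [Cd2+(aq)] = 0.14 M.

0.14 M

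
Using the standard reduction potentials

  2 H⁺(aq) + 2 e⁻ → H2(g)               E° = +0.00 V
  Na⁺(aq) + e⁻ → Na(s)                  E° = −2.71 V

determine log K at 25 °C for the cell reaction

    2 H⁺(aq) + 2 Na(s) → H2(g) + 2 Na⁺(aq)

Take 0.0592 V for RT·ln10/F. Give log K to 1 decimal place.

log K = 91.6

The 2H⁺/H₂ couple is reduced (cathode); E°cell = +0.00 − (−2.71) = +2.71 V with n = 2.
At equilibrium E = 0, so log K = nE°cell / 0.0592 = (2)(+2.71) / 0.0592 = 91.6.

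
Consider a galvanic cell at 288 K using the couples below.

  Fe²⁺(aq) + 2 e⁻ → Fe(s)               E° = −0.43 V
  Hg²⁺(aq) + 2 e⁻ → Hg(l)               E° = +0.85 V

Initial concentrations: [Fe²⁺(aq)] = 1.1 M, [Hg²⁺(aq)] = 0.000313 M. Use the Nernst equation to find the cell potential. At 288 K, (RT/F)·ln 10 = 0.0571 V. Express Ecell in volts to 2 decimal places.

Since E°(Hg²⁺/Hg) > E°(Fe²⁺/Fe), Hg²⁺/Hg serves as the cathode.
E°cell = E°cat − E°an = +0.85 − (−0.43) = +1.28 V; n = 2.
The balanced reaction is Hg²⁺(aq) + Fe(s) → Hg(l) + Fe²⁺(aq), so Q = [Fe²⁺(aq)] / [Hg²⁺(aq)] = 3.51×10^3 and log Q = 3.546.
E = E° − (0.0571/n)·log Q = +1.28 − (0.0571/2)(3.546) = +1.18 V.

+1.18 V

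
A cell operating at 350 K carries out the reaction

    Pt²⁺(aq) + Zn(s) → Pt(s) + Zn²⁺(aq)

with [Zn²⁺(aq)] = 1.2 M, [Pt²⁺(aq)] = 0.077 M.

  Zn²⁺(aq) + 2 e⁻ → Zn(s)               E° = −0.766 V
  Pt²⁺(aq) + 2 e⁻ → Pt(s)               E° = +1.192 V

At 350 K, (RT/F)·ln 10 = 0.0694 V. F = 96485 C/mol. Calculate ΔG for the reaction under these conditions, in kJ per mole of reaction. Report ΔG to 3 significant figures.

The standard cell potential is +1.192 − (−0.766) = +1.958 V, with n = 2 electrons in the balanced equation.
Here Q = [Zn²⁺(aq)] / [Pt²⁺(aq)] = 15.6 (log Q = 1.193), giving E = +1.958 − (0.0694/2)·(1.193) = +1.9166 V.
Finally ΔG = −nFE = −(2)(96485 C/mol)(+1.9166 V) = −370 kJ/mol.

−370 kJ/mol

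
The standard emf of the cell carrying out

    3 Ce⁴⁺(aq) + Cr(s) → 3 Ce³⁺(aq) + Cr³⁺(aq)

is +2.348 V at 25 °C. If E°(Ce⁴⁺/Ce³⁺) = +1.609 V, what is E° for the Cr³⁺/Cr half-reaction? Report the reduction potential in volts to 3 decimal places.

In the reaction as written the Ce⁴⁺/Ce³⁺ couple is reduced (cathode) and Cr³⁺/Cr is oxidized (anode), so E°cell = E°(Ce⁴⁺/Ce³⁺) − E°(Cr³⁺/Cr).
E°(Cr³⁺/Cr) = E°(cathode) − E°cell = +1.609 − (+2.348) = −0.739 V.

−0.739 V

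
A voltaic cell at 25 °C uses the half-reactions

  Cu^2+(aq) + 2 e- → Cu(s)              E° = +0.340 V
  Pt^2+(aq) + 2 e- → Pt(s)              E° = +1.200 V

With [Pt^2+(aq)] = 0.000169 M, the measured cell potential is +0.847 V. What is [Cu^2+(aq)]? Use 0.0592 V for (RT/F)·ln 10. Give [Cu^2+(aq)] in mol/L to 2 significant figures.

Pt²⁺/Pt is the cathode (higher E°); E°cell = +1.200 − (+0.340) = +0.860 V with n = 2.
Since E = E° − (0.0592/n)·log Q, log Q = n(E° − E)/0.0592 = 0.439.
Balancing electrons gives Pt^2+(aq) + Cu(s) → Pt(s) + Cu^2+(aq); thus Q = [Cu^2+(aq)] / [Pt^2+(aq)].
Substituting the known concentrations and solving, log [Cu^2+(aq)] = −3.333 and [Cu^2+(aq)] = 0.00046 M.

0.00046 M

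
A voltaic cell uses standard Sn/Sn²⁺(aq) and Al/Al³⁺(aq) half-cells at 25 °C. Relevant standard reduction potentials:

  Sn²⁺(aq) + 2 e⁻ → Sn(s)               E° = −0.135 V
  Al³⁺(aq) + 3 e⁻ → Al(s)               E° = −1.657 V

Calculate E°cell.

Of the two couples in this cell, the one with the more positive reduction potential is reduced at the cathode: here that is Sn²⁺/Sn (−0.135 V); Al³⁺/Al (−1.657 V) is the anode.
E°cell = E°(cathode) − E°(anode) = −0.135 − (−1.657) = +1.522 V.

+1.522 V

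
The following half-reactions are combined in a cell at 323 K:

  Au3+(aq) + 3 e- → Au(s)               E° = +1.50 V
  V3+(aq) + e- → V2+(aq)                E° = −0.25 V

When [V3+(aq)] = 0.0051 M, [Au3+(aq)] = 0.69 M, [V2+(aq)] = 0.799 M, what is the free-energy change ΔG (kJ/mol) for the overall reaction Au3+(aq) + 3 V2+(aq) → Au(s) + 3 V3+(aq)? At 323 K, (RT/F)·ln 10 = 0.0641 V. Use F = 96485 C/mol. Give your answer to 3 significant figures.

With Au³⁺/Au reduced at the cathode, E°cell = +1.50 − (−0.25) = +1.75 V and n = 3.
The reaction quotient is [V3+(aq)]^3 / ([Au3+(aq)]·[V2+(aq)]^3) = 3.77×10^−7; by Nernst, E = +1.75 − (0.0641/3)(−6.424) = +1.8873 V.
ΔG = −nFE = −(3)(96485)(+1.8873) J/mol = −546 kJ/mol.

−546 kJ/mol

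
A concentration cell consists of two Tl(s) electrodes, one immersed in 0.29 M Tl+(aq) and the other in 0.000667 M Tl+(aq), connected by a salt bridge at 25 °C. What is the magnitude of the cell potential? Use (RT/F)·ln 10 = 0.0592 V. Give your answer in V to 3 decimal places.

For a concentration cell E°cell = 0, since both electrodes use the same couple.
The compartment with the higher Tl+(aq) concentration (0.29 M) acts as the cathode; ions are reduced there and produced at the dilute (0.000667 M) anode.
With n = 1, Ecell = −(0.0592/1)·log([dilute]/[conc]) = −(0.0592/1)·log(0.000667/0.29) = +0.156 V.

0.156 V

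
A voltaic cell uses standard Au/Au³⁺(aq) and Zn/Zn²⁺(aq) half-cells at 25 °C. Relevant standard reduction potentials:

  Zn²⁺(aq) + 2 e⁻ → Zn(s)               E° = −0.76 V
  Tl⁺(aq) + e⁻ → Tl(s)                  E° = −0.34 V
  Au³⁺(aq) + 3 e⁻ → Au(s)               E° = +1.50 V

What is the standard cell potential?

The Au³⁺/Au couple has the higher E°, so Au ion is reduced (cathode) and Zn is oxidized (anode).
E°cell = E°(cathode) − E°(anode) = +1.50 − (−0.76) = +2.26 V.

+2.26 V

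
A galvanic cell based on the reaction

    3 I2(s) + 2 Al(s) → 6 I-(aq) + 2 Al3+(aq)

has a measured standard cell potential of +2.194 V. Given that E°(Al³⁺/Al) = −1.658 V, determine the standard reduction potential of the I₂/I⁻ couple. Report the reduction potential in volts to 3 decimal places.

In the reaction as written the I₂/I⁻ couple is reduced (cathode) and Al³⁺/Al is oxidized (anode), so E°cell = E°(I₂/I⁻) − E°(Al³⁺/Al).
E°(I₂/I⁻) = E°cell + E°(anode) = +2.194 + (−1.658) = +0.536 V.

+0.536 V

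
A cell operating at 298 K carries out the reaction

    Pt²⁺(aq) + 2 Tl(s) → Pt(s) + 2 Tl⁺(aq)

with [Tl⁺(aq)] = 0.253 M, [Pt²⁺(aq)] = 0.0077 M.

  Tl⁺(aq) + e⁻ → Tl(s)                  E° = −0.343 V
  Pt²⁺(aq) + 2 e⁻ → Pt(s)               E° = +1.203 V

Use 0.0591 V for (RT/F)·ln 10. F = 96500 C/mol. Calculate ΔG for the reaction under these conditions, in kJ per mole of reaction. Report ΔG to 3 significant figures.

−293 kJ/mol

With Pt²⁺/Pt reduced at the cathode, E°cell = +1.203 − (−0.343) = +1.546 V and n = 2.
Q = [Tl⁺(aq)]^2 / [Pt²⁺(aq)] = 8.31, so log Q = 0.920 and E = +1.546 − (0.0591/2)(0.920) = +1.5188 V.
Finally ΔG = −nFE = −(2)(96500 C/mol)(+1.5188 V) = −293 kJ/mol.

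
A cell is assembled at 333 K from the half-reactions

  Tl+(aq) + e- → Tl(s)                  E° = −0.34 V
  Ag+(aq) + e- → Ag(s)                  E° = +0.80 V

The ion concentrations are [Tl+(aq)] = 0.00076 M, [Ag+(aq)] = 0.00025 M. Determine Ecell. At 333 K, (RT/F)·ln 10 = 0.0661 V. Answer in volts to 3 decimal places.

+1.108 V

The Ag⁺/Ag couple has the more positive E°, so it is the cathode; Tl⁺/Tl is the anode.
E°cell = E°cat − E°an = +0.80 − (−0.34) = +1.14 V; n = 1.
For the overall reaction Ag+(aq) + Tl(s) → Ag(s) + Tl+(aq), Q = [Tl+(aq)] / [Ag+(aq)] = 3.04, giving log Q = 0.483.
Applying E = E° − (RT ln10/nF)·log Q gives +1.14 − (0.0661/1)(0.483) = +1.108 V.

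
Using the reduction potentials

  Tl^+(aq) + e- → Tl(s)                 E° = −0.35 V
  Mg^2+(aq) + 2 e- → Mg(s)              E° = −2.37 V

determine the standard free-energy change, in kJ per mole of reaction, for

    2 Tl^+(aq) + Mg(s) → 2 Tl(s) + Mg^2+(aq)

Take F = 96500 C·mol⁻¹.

−390 kJ/mol

In the reaction as written Tl^+(aq) is reduced, so the Tl⁺/Tl couple is the cathode and Mg²⁺/Mg is the anode.
E°cell = −0.35 − (−2.37) = +2.02 V; balancing electrons gives n = 2.
ΔG° = −nFE°cell = −(2)(96500)(+2.02) J/mol = −390 kJ/mol.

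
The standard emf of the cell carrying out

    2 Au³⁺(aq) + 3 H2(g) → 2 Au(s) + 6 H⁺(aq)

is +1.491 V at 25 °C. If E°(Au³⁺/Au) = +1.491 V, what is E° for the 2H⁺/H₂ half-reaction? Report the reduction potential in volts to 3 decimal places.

+0.000 V

In the reaction as written the Au³⁺/Au couple is reduced (cathode) and 2H⁺/H₂ is oxidized (anode), so E°cell = E°(Au³⁺/Au) − E°(2H⁺/H₂).
E°(2H⁺/H₂) = E°(cathode) − E°cell = +1.491 − (+1.491) = +0.000 V.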